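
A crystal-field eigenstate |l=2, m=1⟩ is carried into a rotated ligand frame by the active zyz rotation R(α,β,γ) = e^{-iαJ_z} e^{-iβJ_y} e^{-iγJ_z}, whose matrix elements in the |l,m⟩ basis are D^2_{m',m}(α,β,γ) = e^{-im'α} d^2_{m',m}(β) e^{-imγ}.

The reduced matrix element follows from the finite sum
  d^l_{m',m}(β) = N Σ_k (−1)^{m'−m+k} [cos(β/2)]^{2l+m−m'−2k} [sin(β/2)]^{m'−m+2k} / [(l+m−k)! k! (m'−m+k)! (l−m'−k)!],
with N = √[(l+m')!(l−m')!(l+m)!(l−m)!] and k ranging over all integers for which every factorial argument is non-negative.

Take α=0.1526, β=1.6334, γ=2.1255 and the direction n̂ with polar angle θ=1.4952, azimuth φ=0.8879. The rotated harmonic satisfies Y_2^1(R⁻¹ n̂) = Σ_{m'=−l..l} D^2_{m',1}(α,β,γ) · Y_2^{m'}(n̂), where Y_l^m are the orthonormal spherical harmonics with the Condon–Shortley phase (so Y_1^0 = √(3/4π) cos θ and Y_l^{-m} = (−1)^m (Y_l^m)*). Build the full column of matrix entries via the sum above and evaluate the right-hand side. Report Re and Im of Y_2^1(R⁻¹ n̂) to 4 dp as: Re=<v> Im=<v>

Need the full column D^2_{m',1} for m'=−2..2 at α=0.1526, β=1.6334, γ=2.1255.
cos(β/2)=0.684630, sin(β/2)=0.728891
d^2_{-2,1}: single k=3 term ⇒ +0.530241;  D = -0.130929-0.513822i
d^2_{-1,1}: k∈[2..3] ⇒ +0.747064 -0.282260 = +0.464805;  D = -0.181904-0.427732i
d^2_{0,1}: k∈[1..2] ⇒ +0.572936 -0.649409 = -0.076473;  D = +0.040278+0.065007i
d^2_{1,1}: k∈[0..1] ⇒ +0.219697 -0.747064 = -0.527367;  D = +0.342676+0.400861i
d^2_{2,1}: single k=0 term ⇒ -0.467800;  D = +0.354490+0.305245i
Y_2^{m'}(θ=1.4952,φ=0.8879) and Σ D·Y over m':
  (-0.1309-0.5138i)·(-0.0782-0.3760i)  (-0.1819-0.4277i)·(+0.0367-0.0451i)  (+0.0403+0.0650i)·(-0.3100+0.0000i)  (+0.3427+0.4009i)·(-0.0367-0.0451i)  (+0.3545+0.3052i)·(-0.0782+0.3760i)
Y_2^1(R⁻¹ n̂) = -0.358430+0.141010i

Re=-0.3584 Im=0.1410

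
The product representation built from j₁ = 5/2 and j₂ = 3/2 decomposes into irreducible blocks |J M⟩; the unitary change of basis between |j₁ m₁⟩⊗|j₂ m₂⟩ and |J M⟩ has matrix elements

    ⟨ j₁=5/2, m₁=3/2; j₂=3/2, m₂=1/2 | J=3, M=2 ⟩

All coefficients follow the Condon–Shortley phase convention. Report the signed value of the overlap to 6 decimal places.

j₁+j₂−J=1  J+j₁−j₂=4  J−j₁+j₂=2  j₁+j₂+J+1=8
(j₁±m₁, j₂±m₂, J±M) = (4,1,2,1,5,1)
P² = 48
sum k=0..1:
  [0] +1/12 = 1/12
  [1] −1/24 = -1/24
S = 1/24
C² = P²·S² = 1/12 ; C = +0.288675

+√(1/12) = +0.288675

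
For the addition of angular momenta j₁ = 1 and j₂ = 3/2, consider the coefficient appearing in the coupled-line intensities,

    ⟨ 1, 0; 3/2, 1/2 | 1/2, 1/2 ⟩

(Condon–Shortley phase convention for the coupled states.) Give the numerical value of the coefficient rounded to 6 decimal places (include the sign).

√[2·2!0!1!/4! · 1!1!2!1!1!0!] = √(1/3)
  +(−1)^1/∏(1,1,0,1,0,0)! = -1  (running -1)
⟨..|..⟩ = √(1/3)·(-1) = -0.577350

-0.577350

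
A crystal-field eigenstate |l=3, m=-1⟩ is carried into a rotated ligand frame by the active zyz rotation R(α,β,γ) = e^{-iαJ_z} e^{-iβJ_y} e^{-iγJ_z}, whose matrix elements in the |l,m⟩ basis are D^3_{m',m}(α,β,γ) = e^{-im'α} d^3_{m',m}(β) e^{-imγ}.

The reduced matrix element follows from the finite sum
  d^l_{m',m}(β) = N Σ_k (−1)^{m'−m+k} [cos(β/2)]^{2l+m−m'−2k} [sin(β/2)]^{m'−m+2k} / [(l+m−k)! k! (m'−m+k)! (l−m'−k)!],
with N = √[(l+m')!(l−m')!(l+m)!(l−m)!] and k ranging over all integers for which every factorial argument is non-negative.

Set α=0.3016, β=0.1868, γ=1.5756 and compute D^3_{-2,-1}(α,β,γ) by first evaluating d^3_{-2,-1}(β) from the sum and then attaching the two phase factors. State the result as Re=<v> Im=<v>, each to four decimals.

Re=-0.1619 Im=0.2327

D^3_{-2,-1}(0.3016,0.1868,1.5756) = e^{-i·-2·0.3016}·d^3_{-2,-1}(0.1868)·e^{-i·-1·1.5756}. Compute d first:
Half-angle: c=0.995641, s=0.093264. N=√(1·120·2·24)=75.894664
k∈{1,2} keeps every argument non-negative
  k=1: (−1)^0·75.8947/(24)·0.9956^5·0.0933^1 = +0.288556
  k=2: (−1)^1·75.8947/(12)·0.9956^3·0.0933^3 = -0.005064
d^3_{-2,-1}(0.1868) = +0.288556 -0.005064 = +0.283492
Attach z-rotation phases: D = e^{-i(-2)(0.3016)}·(+0.283492)·e^{-i(-1)(1.5756)} = -0.161939+0.232687i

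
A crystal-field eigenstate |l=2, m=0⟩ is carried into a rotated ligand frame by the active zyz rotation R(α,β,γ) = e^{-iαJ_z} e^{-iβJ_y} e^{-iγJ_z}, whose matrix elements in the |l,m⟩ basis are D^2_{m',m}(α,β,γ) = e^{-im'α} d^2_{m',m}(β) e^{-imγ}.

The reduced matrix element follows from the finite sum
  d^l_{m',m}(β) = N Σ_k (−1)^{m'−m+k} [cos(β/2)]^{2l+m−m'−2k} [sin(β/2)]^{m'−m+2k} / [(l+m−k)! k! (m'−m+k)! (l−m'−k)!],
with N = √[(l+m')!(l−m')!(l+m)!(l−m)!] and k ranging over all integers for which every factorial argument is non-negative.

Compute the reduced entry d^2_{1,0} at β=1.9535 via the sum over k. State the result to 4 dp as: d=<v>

d=0.4243

d^2_{1,0}(β=1.9535) via the finite sum:
Half-angle: c=0.559719, s=0.828683. N=√(6·1·2·2)=4.898979
The bounds max(0,m−m')=0 and min(l+m,l−m')=1 give 2 terms
  k=0: (−1)^1·4.8990/(2)·0.5597^3·0.8287^1 = -0.355937
  k=1: (−1)^2·4.8990/(2)·0.5597^1·0.8287^3 = +0.780208
d^2_{1,0}(1.9535) = -0.355937 +0.780208 = +0.424270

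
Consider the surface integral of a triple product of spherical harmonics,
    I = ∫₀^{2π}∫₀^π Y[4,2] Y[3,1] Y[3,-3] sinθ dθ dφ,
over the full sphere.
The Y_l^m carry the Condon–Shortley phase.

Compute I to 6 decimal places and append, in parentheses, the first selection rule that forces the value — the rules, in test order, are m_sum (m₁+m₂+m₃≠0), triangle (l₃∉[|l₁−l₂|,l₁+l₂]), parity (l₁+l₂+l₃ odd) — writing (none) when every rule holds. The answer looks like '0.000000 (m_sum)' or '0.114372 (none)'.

-0.188451 (none)

m-sum 0 ✓  L=10 even ✓  1≤3≤7 ✓
Π(2lᵢ+1) = 9×7×7 = 441
triangle coeff Δ(4,3,3) = 1/34650
Σ_t [1,3]: t=1:−1/72 t=2:+1/16 t=3:−1/72 = 5/144
(3j)²=2/77 [(4 3 3; 0 0 0)], sign=-1
Σ_t [2,2]: t=2:+1/192 = 1/192
(3j)²=3/77 [(4 3 3; 2 1 -3)], sign=+1
⇒ 4πI² = 54/121
I = (-1)√(54/121/(4π)) = -0.18845135
No selection rule forces the value: the integral is nonzero (none).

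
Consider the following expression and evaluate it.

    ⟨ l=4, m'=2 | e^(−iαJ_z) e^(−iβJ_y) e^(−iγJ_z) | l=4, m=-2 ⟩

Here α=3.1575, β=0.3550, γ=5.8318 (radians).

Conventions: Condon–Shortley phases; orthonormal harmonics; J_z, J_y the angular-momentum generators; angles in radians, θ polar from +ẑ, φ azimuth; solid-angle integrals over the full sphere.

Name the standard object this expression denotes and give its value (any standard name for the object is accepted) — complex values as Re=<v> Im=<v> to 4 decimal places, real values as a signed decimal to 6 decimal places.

This is a Wigner D-matrix element — the rotation-matrix element ⟨l m'| R(α,β,γ) |l m⟩ in the angular-momentum basis.
Split into d^4_{2,-2}(β=0.3550) × two z-phases.
With c≡cos(β/2)=0.984288 and s≡sin(β/2)=0.176569, N=[720·2·2·720]^{1/2}=1440.000000
k: max(0,(-2)−(2))=0 … min(4+(-2),4−(2))=2
  k=0: (−1)^4·1440.0000/(96)·0.9843^4·0.1766^4 = +0.013685
  k=1: (−1)^5·1440.0000/(120)·0.9843^2·0.1766^6 = -0.000352
  k=2: (−1)^6·1440.0000/(1440)·0.9843^0·0.1766^8 = +0.000001
d^4_{2,-2}(0.3550) = +0.013685 -0.000352 +0.000001 = +0.013334
Attach z-rotation phases: D = e^{-i(2)(3.1575)}·(+0.013334)·e^{-i(-2)(5.8318)} = +0.007922-0.010725i

Wigner D-matrix element, Re=0.0079 Im=-0.0107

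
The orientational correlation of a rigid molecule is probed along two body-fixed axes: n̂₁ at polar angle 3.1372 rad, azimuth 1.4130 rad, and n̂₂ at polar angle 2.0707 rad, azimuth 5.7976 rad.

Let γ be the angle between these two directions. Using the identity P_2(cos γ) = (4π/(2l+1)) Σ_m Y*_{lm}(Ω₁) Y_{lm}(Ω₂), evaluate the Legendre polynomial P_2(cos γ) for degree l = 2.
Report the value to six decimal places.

-0.157137

Addition theorem: P_2(cos γ) = (4π/5) Σ_m Y*_{lm}(Ω₁) Y_{lm}(Ω₂), m = −2…2:
  m=-2: Y*=(-0.000007, 0.000002)  Y=(0.167901, 0.245617)  product (-0.000002, -0.000001)
  m=-1: Y*=(-0.000533, -0.003351)  Y=(-0.287429, -0.151685)  product (-0.000355, 0.001044)
  m=+0: Y*=(0.630765, -0.000000)  Y=(-0.097991, 0.000000)  product (-0.061809, 0.000000)
  m=+1: Y*=(0.000533, -0.003351)  Y=(0.287429, -0.151685)  product (-0.000355, -0.001044)
  m=+2: Y*=(-0.000007, -0.000002)  Y=(0.167901, -0.245617)  product (-0.000002, 0.000001)
Total Σ_m = (-0.062523, -0.000000). Multiply by 2.513274: (-0.157137, -0.000000). P_2(cos γ) = -0.157137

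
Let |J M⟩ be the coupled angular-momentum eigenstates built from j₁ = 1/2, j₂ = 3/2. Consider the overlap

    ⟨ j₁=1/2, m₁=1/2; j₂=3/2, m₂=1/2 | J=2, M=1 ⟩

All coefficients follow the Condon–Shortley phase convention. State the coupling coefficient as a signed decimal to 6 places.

+√(3/4) = +0.866025

j₁+j₂−J=0  J+j₁−j₂=1  J−j₁+j₂=3  j₁+j₂+J+1=5
(j₁±m₁, j₂±m₂, J±M) = (1,0,2,1,3,1)
P² = 3
sum k=0..0:
  [0] +1/2 = 1/2
S = 1/2
C² = P²·S² = 3/4 ; C = +0.866025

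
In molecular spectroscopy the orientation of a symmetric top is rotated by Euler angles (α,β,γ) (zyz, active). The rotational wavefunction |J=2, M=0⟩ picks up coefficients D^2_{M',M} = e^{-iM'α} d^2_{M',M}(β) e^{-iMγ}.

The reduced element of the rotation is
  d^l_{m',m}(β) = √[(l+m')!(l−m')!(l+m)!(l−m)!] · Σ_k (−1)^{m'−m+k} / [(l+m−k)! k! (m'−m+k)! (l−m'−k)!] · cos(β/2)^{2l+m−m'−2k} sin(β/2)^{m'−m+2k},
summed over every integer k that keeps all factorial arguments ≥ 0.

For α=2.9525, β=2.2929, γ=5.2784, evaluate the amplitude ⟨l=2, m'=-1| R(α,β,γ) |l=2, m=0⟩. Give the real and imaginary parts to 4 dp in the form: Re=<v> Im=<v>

First d^2_{-1,0}(β=2.2929), then the phase factors e^{-i(-1)α} and e^{-i(0)γ}:
Half-angle: c=0.411725, s=0.911308. N=√(1·6·2·2)=4.898979
k: max(0,(0)−(-1))=1 … min(2+(0),2−(-1))=2
  k=1: (−1)^0·4.8990/(2)·0.4117^3·0.9113^1 = +0.155798
  k=2: (−1)^1·4.8990/(2)·0.4117^1·0.9113^3 = -0.763271
d^2_{-1,0}(2.2929) = +0.155798 -0.763271 = -0.607472
Attach z-rotation phases: D = e^{-i(-1)(2.9525)}·(-0.607472)·e^{-i(0)(5.2784)} = +0.596644-0.114185i

Re=0.5966 Im=-0.1142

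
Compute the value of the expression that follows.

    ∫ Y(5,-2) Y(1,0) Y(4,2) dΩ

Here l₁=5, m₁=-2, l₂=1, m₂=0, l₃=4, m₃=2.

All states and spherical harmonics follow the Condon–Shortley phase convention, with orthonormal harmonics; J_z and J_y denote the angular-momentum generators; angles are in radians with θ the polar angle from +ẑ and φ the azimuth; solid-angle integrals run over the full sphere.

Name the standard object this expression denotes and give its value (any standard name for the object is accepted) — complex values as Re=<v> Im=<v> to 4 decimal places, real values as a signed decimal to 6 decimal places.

Gaunt coefficient, +0.225034

This is a Gaunt coefficient — the integral of a triple product of spherical harmonics over the sphere.
Checks pass: Σm=0; 10 even; l₃=4∈[4,6].
(2·5+1)(2·1+1)(2·4+1) = 297
Δ: 2! 8! 0! / 11! → 1/495
sum: t=1:−1/576 = -1/576
3j²(5 1 4; 0 0 0) = Δ·Π!·Σ² = 5/99  (sign -1)
sum: t=1:−1/1440 = -1/1440
3j²(5 1 4; -2 0 2) = Δ·Π!·Σ² = 7/165  (sign -1)
combine: 4πI² = 297·5/99·7/165 = 7/11
take √, sign +1: I = 0.22503380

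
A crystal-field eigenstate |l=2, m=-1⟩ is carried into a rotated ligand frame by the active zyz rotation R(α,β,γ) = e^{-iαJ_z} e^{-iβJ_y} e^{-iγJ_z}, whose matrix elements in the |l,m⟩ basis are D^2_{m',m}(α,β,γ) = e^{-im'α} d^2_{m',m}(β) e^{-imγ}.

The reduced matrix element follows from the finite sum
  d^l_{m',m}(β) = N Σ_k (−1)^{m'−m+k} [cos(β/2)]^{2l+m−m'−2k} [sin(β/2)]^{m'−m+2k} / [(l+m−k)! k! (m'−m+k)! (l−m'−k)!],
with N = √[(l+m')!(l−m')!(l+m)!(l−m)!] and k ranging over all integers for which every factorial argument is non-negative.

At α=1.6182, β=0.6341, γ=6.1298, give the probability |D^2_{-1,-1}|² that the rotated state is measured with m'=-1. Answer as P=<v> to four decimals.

P=0.3045

Split into d^2_{-1,-1}(β=0.6341) × two z-phases.
Half-angle: c=0.950159, s=0.311765. N=√(1·6·1·6)=6.000000
Admissible k: 0..1 (factorial args all ≥0)
  k=0: (−1)^0·6.0000/(6)·0.9502^4·0.3118^0 = +0.815053
  k=1: (−1)^1·6.0000/(2)·0.9502^2·0.3118^2 = -0.263250
d^2_{-1,-1}(0.6341) = +0.815053 -0.263250 = +0.551802
|D^2_{-1,-1}|² = |d^2_{-1,-1}(β)|² = (+0.551802)² = 0.304486 (the z-rotation phases have unit modulus)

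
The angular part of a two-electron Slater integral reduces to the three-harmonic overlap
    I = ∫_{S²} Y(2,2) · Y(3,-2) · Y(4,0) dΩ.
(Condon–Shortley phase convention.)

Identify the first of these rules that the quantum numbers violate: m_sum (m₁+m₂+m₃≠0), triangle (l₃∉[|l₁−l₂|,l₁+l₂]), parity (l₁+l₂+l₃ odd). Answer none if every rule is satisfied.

parity

azimuthal sum: 2 − 2 + 0 = 0  ✓
1 ≤ 4 ≤ 5 (triangle on l)  ✓
L = 2 + 3 + 4 = 9 (odd)  ✗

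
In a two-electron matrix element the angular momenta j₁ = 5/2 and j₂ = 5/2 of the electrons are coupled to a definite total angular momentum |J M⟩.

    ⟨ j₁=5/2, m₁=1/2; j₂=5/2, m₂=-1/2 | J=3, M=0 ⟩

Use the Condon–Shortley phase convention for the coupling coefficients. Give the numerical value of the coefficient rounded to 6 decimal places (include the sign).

√[7·2!3!3!/9! · 3!2!2!3!3!3!] = √(36/5)
  +(−1)^0/∏(0,2,2,2,1,1)! = 1/8  (running 1/8)
  +(−1)^1/∏(1,1,1,1,2,2)! = -1/4  (running -1/8)
  +(−1)^2/∏(2,0,0,0,3,3)! = 1/72  (running -1/9)
⟨..|..⟩ = √(36/5)·(-1/9) = -0.298142

-0.298142  (= −√(4/45))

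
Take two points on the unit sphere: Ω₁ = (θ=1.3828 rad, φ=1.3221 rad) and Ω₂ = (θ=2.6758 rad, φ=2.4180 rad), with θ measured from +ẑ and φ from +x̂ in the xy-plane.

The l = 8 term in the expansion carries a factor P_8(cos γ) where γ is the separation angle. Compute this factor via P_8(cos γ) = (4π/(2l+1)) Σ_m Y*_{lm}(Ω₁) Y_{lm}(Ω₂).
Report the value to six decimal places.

0.261620

Summing Y*_{l m}(θ₁,φ₁)·Y_{l m}(θ₂,φ₂) over m ∈ [−8, 8]; prefactor 4π/(2·8+1) = 0.739198:
  [-8]  conj(Y_{8,-8})(Ω₁) = (-0.181810, -0.408468) ; Y_{8,-8}(Ω₂) = (0.000751, -0.000405) ; Δ = (-0.000302, -0.000233)
  [-7]  conj(Y_{8,-7})(Ω₁) = (-0.335323, 0.057587) ; Y_{8,-7}(Ω₂) = (0.002346, -0.006373) ; Δ = (-0.000420, 0.002272)
  [-6]  conj(Y_{8,-6})(Ω₁) = (0.012650, -0.160576) ; Y_{8,-6}(Ω₂) = (-0.012287, -0.031602) ; Δ = (-0.005230, 0.001573)
  [-5]  conj(Y_{8,-5})(Ω₁) = (-0.326010, -0.110689) ; Y_{8,-5}(Ω₂) = (-0.105889, -0.054639) ; Δ = (0.028473, 0.029534)
  [-4]  conj(Y_{8,-4})(Ω₁) = (0.029374, -0.045228) ; Y_{8,-4}(Ω₂) = (-0.289172, 0.072983) ; Δ = (-0.005193, 0.015222)
  [-3]  conj(Y_{8,-3})(Ω₁) = (-0.224749, -0.243152) ; Y_{8,-3}(Ω₂) = (-0.283344, 0.414179) ; Δ = (0.164389, -0.024191)
  [-2]  conj(Y_{8,-2})(Ω₁) = (0.004304, -0.002337) ; Y_{8,-2}(Ω₂) = (0.055844, 0.449469) ; Δ = (0.001291, 0.001804)
  [-1]  conj(Y_{8,-1})(Ω₁) = (-0.079247, -0.312052) ; Y_{8,-1}(Ω₂) = (-0.042349, -0.037413) ; Δ = (-0.008319, 0.016180)
  [+0]  conj(Y_{8,0})(Ω₁) = (-0.009608, -0.000000) ; Y_{8,0}(Ω₂) = (-0.473086, 0.000000) ; Δ = (0.004545, 0.000000)
  [+1]  conj(Y_{8,1})(Ω₁) = (0.079247, -0.312052) ; Y_{8,1}(Ω₂) = (0.042349, -0.037413) ; Δ = (-0.008319, -0.016180)
  [+2]  conj(Y_{8,2})(Ω₁) = (0.004304, 0.002337) ; Y_{8,2}(Ω₂) = (0.055844, -0.449469) ; Δ = (0.001291, -0.001804)
  [+3]  conj(Y_{8,3})(Ω₁) = (0.224749, -0.243152) ; Y_{8,3}(Ω₂) = (0.283344, 0.414179) ; Δ = (0.164389, 0.024191)
  [+4]  conj(Y_{8,4})(Ω₁) = (0.029374, 0.045228) ; Y_{8,4}(Ω₂) = (-0.289172, -0.072983) ; Δ = (-0.005193, -0.015222)
  [+5]  conj(Y_{8,5})(Ω₁) = (0.326010, -0.110689) ; Y_{8,5}(Ω₂) = (0.105889, -0.054639) ; Δ = (0.028473, -0.029534)
  [+6]  conj(Y_{8,6})(Ω₁) = (0.012650, 0.160576) ; Y_{8,6}(Ω₂) = (-0.012287, 0.031602) ; Δ = (-0.005230, -0.001573)
  [+7]  conj(Y_{8,7})(Ω₁) = (0.335323, 0.057587) ; Y_{8,7}(Ω₂) = (-0.002346, -0.006373) ; Δ = (-0.000420, -0.002272)
  [+8]  conj(Y_{8,8})(Ω₁) = (-0.181810, 0.408468) ; Y_{8,8}(Ω₂) = (0.000751, 0.000405) ; Δ = (-0.000302, 0.000233)
Σ over m = (0.353923, -0.000000); ×(4π/17) → (0.261620, -0.000000). Real part: 0.261620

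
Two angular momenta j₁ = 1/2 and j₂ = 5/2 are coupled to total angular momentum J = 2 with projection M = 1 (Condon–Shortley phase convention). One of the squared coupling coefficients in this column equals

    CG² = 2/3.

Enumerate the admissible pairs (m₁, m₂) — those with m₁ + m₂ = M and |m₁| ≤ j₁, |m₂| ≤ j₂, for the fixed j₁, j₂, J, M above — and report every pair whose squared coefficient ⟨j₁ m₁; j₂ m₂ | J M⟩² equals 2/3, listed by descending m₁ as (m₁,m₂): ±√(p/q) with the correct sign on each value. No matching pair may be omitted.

(-1/2,3/2): −√(2/3)

Admissible pairs with m₁+m₂ = M = 1: (-1/2,3/2), (1/2,1/2)
  (m₁,m₂)=(1/2,1/2): CG² = 1/3, CG = +√(1/3)
  (m₁,m₂)=(-1/2,3/2): CG² = 2/3, CG = −√(2/3)   ← matches the target
Pairs with CG² = 2/3: (-1/2,3/2): −√(2/3)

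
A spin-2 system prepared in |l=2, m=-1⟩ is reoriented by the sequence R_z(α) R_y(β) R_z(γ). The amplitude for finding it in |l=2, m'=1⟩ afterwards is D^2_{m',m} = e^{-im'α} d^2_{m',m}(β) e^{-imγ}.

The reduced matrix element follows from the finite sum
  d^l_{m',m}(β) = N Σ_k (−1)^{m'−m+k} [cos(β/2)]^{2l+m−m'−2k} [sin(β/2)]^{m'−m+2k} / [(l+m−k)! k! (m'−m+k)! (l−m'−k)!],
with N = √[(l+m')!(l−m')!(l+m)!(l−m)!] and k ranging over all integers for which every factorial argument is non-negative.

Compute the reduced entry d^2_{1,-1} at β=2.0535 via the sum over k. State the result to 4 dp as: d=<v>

d=0.0525

d^2_{1,-1}(β=2.0535) via the finite sum:
Half-angle: c=0.517602, s=0.855621. N=√(6·1·1·6)=6.000000
The bounds max(0,m−m')=0 and min(l+m,l−m')=1 give 2 terms
  k=0: (−1)^2·6.0000/(2)·0.5176^2·0.8556^2 = +0.588406
  k=1: (−1)^3·6.0000/(6)·0.5176^0·0.8556^4 = -0.535953
d^2_{1,-1}(2.0535) = +0.588406 -0.535953 = +0.052453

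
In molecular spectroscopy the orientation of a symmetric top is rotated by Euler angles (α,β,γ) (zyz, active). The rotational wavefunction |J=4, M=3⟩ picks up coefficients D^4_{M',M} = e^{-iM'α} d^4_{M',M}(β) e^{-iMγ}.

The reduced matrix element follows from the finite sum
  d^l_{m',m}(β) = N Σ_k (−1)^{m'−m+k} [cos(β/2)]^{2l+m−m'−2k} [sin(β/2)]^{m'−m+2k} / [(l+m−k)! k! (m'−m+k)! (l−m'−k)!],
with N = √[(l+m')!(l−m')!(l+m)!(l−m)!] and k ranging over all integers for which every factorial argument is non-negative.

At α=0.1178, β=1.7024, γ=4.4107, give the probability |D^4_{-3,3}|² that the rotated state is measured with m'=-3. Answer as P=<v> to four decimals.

Split into d^4_{-3,3}(β=1.7024) × two z-phases.
With c≡cos(β/2)=0.659081 and s≡sin(β/2)=0.752072, N=[1·5040·5040·1]^{1/2}=5040.000000
The bounds max(0,m−m')=6 and min(l+m,l−m')=7 give 2 terms
  k=6: (−1)^0·5040.0000/(720)·0.6591^2·0.7521^6 = +0.550214
  k=7: (−1)^1·5040.0000/(5040)·0.6591^0·0.7521^8 = -0.102347
d^4_{-3,3}(1.7024) = +0.550214 -0.102347 = +0.447867
|D^4_{-3,3}|² = |d^4_{-3,3}(β)|² = (+0.447867)² = 0.200585 (the z-rotation phases have unit modulus)

P=0.2006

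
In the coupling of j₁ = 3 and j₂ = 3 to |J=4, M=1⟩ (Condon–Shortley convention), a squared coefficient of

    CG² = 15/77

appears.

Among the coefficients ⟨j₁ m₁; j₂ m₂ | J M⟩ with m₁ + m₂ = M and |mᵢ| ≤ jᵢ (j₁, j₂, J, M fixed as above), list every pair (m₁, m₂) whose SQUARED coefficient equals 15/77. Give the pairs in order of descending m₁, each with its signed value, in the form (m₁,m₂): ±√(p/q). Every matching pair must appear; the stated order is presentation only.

(3,-2): +√(15/77); (-2,3): +√(15/77)

Admissible pairs with m₁+m₂ = M = 1: (-2,3), (-1,2), (0,1), (1,0), (2,-1), (3,-2)
  (m₁,m₂)=(3,-2): CG² = 15/77, CG = +√(15/77)   ← matches the target
  (m₁,m₂)=(2,-1): CG² = 16/77, CG = +√(16/77)
  (m₁,m₂)=(1,0): CG² = 15/154, CG = −√(15/154)
  (m₁,m₂)=(0,1): CG² = 15/154, CG = −√(15/154)
  (m₁,m₂)=(-1,2): CG² = 16/77, CG = +√(16/77)
  (m₁,m₂)=(-2,3): CG² = 15/77, CG = +√(15/77)   ← matches the target
Pairs with CG² = 15/77: (3,-2): +√(15/77); (-2,3): +√(15/77)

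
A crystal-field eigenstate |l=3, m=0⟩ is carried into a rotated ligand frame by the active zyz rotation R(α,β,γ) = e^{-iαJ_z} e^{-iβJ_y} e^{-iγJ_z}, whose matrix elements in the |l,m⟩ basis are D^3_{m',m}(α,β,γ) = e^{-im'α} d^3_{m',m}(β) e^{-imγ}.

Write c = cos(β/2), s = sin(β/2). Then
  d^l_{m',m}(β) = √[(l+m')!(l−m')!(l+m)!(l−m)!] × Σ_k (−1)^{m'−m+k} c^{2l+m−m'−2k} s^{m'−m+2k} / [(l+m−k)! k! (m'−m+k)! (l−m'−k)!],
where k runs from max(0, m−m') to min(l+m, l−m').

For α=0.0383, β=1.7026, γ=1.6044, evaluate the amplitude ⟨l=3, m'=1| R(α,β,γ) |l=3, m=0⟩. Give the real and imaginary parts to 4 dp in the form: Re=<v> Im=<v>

D^3_{1,0}(0.0383,1.7026,1.6044) = e^{-i·1·0.0383}·d^3_{1,0}(1.7026)·e^{-i·0·1.6044}. Compute d first:
Half-angle: c=0.659006, s=0.752138. N=√(24·2·6·6)=41.569219
Admissible k: 0..2 (factorial args all ≥0)
  k=0: (−1)^1·41.5692/(12)·0.6590^5·0.7521^1 = -0.323843
  k=1: (−1)^2·41.5692/(4)·0.6590^3·0.7521^3 = +1.265529
  k=2: (−1)^3·41.5692/(12)·0.6590^1·0.7521^5 = -0.549499
d^3_{1,0}(1.7026) = -0.323843 +1.265529 -0.549499 = +0.392187
Phases: e^{-i·(1)·0.0383}=+0.999267-0.038291i, e^{-i·(0)·1.6044}=+1.000000+0.000000i ⇒ D=+0.391899-0.015017i

Re=0.3919 Im=-0.0150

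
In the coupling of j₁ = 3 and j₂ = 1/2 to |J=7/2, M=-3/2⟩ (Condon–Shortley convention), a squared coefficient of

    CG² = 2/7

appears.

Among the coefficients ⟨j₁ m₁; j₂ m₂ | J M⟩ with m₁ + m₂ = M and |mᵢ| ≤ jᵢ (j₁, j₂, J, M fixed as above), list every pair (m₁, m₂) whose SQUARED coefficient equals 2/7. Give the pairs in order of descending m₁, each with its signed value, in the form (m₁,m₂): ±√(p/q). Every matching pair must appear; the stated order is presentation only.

(-2,1/2): +√(2/7)

Admissible pairs with m₁+m₂ = M = -3/2: (-2,1/2), (-1,-1/2)
  (m₁,m₂)=(-1,-1/2): CG² = 5/7, CG = +√(5/7)
  (m₁,m₂)=(-2,1/2): CG² = 2/7, CG = +√(2/7)   ← matches the target
Pairs with CG² = 2/7: (-2,1/2): +√(2/7)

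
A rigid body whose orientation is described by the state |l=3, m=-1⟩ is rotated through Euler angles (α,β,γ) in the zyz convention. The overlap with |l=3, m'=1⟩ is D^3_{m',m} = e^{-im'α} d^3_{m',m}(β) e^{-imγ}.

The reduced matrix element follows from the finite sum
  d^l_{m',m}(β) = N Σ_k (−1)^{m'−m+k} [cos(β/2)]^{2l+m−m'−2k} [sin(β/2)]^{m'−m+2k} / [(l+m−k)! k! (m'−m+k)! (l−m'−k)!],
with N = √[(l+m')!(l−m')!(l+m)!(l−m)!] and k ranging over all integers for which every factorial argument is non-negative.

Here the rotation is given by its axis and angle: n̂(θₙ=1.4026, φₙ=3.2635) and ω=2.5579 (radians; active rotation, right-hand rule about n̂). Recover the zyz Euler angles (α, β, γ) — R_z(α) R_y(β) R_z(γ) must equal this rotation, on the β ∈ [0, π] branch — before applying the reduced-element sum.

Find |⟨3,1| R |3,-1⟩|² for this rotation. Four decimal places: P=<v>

Axis–angle → zyz. n̂ = (sinθₙcosφₙ, sinθₙsinφₙ, cosθₙ) = (-0.978572, -0.119890, +0.167404), ω = 2.5579.
R = I cosω + sinω [n̂]ₓ + (1−cosω) n̂n̂ᵀ gives
  R = [+0.922224, +0.122959, -0.366584; +0.307475, -0.808066, +0.502482; -0.234439, -0.576117, -0.783025]
β = atan2(√(R₁₃²+R₂₃²), R₃₃) = 2.470310; α = atan2(R₂₃, R₁₃) mod 2π = 2.201078; γ = atan2(R₃₂, −R₃₁) mod 2π = 5.098856
D^3_{1,-1}(2.2011,2.4703,5.0989) = e^{-i·1·2.2011}·d^3_{1,-1}(2.4703)·e^{-i·-1·5.0989}. Compute d first:
c=cos(2.470310/2)=0.329375, s=sin(2.470310/2)=0.944199; N=√[24·2·2·24]=48.000000
k∈{0,1,2} keeps every argument non-negative
  k=0: (−1)^2·48.0000/(8)·0.3294^4·0.9442^2 = +0.062956
  k=1: (−1)^3·48.0000/(6)·0.3294^2·0.9442^4 = -0.689803
  k=2: (−1)^4·48.0000/(48)·0.3294^0·0.9442^6 = +0.708569
d^3_{1,-1}(2.4703) = +0.062956 -0.689803 +0.708569 = +0.081722
|D^3_{1,-1}|² = |d^3_{1,-1}(β)|² = (+0.081722)² = 0.006679 (the z-rotation phases have unit modulus)

P=0.0067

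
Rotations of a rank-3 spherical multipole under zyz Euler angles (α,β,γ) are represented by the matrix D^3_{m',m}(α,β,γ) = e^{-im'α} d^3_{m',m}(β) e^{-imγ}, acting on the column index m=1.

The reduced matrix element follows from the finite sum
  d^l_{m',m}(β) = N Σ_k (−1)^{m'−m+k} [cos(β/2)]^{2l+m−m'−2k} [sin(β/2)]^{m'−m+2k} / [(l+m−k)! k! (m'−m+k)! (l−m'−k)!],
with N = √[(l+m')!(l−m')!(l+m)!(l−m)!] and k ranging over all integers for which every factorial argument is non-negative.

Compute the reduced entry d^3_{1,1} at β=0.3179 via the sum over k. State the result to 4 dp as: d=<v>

d^3_{1,1}(β=0.3179) via the finite sum:
c=cos(0.317900/2)=0.987394, s=sin(0.317900/2)=0.158282; N=√[24·2·24·2]=48.000000
k∈{0,1,2} keeps every argument non-negative
  k=0: (−1)^0·48.0000/(48)·0.9874^6·0.1583^0 = +0.926708
  k=1: (−1)^1·48.0000/(6)·0.9874^4·0.1583^2 = -0.190508
  k=2: (−1)^2·48.0000/(8)·0.9874^2·0.1583^4 = +0.003672
d^3_{1,1}(0.3179) = +0.926708 -0.190508 +0.003672 = +0.739872

d=0.7399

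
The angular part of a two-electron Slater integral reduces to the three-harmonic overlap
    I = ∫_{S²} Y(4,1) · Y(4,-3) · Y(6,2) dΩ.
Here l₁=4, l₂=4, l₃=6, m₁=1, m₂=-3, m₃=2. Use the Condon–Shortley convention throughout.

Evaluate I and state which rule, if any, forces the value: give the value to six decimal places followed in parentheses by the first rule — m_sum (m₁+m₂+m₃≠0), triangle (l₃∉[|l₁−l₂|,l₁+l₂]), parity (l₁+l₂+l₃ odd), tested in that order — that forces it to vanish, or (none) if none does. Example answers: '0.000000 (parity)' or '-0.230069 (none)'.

-0.165283 (none)

m-sum 0 ✓  L=14 even ✓  0≤6≤8 ✓
Π(2lᵢ+1) = 9×9×13 = 1053
triangle coeff Δ(4,4,6) = 1/1261260
Σ_t [0,2]: t=0:+1/4608 t=1:−1/1296 t=2:+1/4608 = -7/20736
(3j)²=20/1287 [(4 4 6; 0 0 0)], sign=-1
Σ_t [0,1]: t=0:+1/8640 t=1:−1/34560 = 1/11520
(3j)²=3/143 [(4 4 6; 1 -3 2)], sign=+1
⇒ 4πI² = 540/1573
I = (-1)√(540/1573/(4π)) = -0.16528277
No selection rule forces the value: the integral is nonzero (none).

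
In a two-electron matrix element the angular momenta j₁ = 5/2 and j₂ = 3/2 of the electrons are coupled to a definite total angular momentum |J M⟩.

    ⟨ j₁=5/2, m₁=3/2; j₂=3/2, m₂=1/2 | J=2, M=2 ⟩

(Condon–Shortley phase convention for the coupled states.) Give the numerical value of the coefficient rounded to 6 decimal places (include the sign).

√[5·2!3!1!/7! · 4!1!2!1!4!0!] = √(96/7)
  +(−1)^1/∏(1,1,0,1,3,0)! = -1/6  (running -1/6)
⟨..|..⟩ = √(96/7)·(-1/6) = -0.617213

-0.617213  (= −√(8/21))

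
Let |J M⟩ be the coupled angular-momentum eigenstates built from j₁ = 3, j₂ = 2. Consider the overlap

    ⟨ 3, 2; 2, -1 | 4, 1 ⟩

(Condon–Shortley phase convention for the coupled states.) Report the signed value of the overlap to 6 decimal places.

+√(7/20) ≈ +0.591608

j₁+j₂−J=1  J+j₁−j₂=5  J−j₁+j₂=3  j₁+j₂+J+1=10
(j₁±m₁, j₂±m₂, J±M) = (5,1,1,3,5,3)
P² = 6480/7
sum k=0..1:
  [0] +1/48 = 1/48
  [1] −1/720 = -1/720
S = 7/360
C² = P²·S² = 7/20 ; C = +0.591608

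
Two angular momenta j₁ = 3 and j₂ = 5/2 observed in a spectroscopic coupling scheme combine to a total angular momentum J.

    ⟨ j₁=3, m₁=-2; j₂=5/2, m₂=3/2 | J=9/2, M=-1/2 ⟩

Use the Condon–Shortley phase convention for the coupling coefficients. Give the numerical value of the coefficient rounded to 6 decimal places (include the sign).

-0.510355

triangle: 1!*5!*4!/11! = 2880/39916800
(j±m)!: 1!*5!*4!*1!*4!*5! = 8294400
prefactor² = (2J+1)*Δ*N² = 460800/77
  k=0: +1/(0!*1!*5!*4!*0!*0!) = 1/2880
  k=1: −1/(1!*0!*4!*3!*1!*1!) = -1/144
Σ = -19/2880  ⇒  CG² = 460800/77*(-19/2880)² = 361/1386
CG = −√(361/1386) = -0.510355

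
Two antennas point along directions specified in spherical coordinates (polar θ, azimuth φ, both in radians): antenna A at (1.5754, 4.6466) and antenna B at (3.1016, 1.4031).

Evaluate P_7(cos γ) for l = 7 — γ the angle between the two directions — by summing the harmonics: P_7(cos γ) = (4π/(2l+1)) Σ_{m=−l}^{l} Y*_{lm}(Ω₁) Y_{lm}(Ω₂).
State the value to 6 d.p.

Addition theorem: P_7(cos γ) = (4π/15) Σ_m Y*_{lm}(Ω₁) Y_{lm}(Ω₂), m = −7…7:
  term(m=-7) = -0.00000 - 0.00000j   from Y*(Ω₁)=0.22221 + 0.44791j, Y(Ω₂)=-0.00000 + 0.00000j
  term(m=-6) = 0.00000 + 0.00000j   from Y*(Ω₁)=0.00795 - 0.00331j, Y(Ω₂)=0.00000 + 0.00000j
  term(m=-5) = 0.00000 + 0.00000j   from Y*(Ω₁)=0.11850 + 0.34714j, Y(Ω₂)=0.00000 - 0.00000j
  term(m=-4) = -0.00000 - 0.00000j   from Y*(Ω₁)=0.00979 - 0.00264j, Y(Ω₂)=-0.00001 - 0.00001j
  term(m=-3) = -0.00018 - 0.00006j   from Y*(Ω₁)=0.06505 + 0.32529j, Y(Ω₂)=-0.00027 + 0.00049j
  term(m=-2) = 0.00013 + 0.00003j   from Y*(Ω₁)=0.01071 - 0.00142j, Y(Ω₂)=0.01126 + 0.00393j
  term(m=-1) = 0.05134 + 0.00525j   from Y*(Ω₁)=0.02098 + 0.31849j, Y(Ω₂)=0.02699 - 0.15942j
  term(m=+0) = -0.01175 + 0.00000j   from Y*(Ω₁)=0.01100 + 0.00000j, Y(Ω₂)=-1.06822 + 0.00000j
  term(m=+1) = 0.05134 - 0.00525j   from Y*(Ω₁)=-0.02098 + 0.31849j, Y(Ω₂)=-0.02699 - 0.15942j
  term(m=+2) = 0.00013 - 0.00003j   from Y*(Ω₁)=0.01071 + 0.00142j, Y(Ω₂)=0.01126 - 0.00393j
  term(m=+3) = -0.00018 + 0.00006j   from Y*(Ω₁)=-0.06505 + 0.32529j, Y(Ω₂)=0.00027 + 0.00049j
  term(m=+4) = -0.00000 + 0.00000j   from Y*(Ω₁)=0.00979 + 0.00264j, Y(Ω₂)=-0.00001 + 0.00001j
  term(m=+5) = 0.00000 - 0.00000j   from Y*(Ω₁)=-0.11850 + 0.34714j, Y(Ω₂)=-0.00000 - 0.00000j
  term(m=+6) = 0.00000 - 0.00000j   from Y*(Ω₁)=0.00795 + 0.00331j, Y(Ω₂)=0.00000 - 0.00000j
  term(m=+7) = -0.00000 + 0.00000j   from Y*(Ω₁)=-0.22221 + 0.44791j, Y(Ω₂)=0.00000 + 0.00000j
Total Σ_m = 0.09082 + 0.00000j. Multiply by 0.837758: 0.07609 + 0.00000j. P_7(cos γ) = 0.076089

0.076089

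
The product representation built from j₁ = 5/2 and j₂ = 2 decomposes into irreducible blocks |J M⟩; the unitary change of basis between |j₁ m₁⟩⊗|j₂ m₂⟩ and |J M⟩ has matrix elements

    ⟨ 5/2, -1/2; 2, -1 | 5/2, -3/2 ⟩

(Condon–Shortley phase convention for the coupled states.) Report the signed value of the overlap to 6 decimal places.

√[6·2!3!2!/8! · 2!3!1!3!1!4!] = √(216/35)
  +(−1)^0/∏(0,2,3,1,0,1)! = 1/12  (running 1/12)
  +(−1)^1/∏(1,1,2,0,1,2)! = -1/4  (running -1/6)
⟨..|..⟩ = √(216/35)·(-1/6) = -0.414039

-0.414039  (= −√(6/35))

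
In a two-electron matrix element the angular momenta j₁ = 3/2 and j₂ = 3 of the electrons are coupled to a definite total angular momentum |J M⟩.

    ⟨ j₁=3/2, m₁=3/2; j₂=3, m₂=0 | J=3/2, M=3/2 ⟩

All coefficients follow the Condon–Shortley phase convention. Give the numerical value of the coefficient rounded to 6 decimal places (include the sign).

triangle: 3!·0!·3!/7! = 36/5040
(j±m)!: 3!·0!·3!·3!·3!·0! = 1296
prefactor² = (2J+1)·Δ·N² = 1296/35
  k=0: +1/(0!·3!·0!·3!·0!·0!) = 1/36
Σ = 1/36  ⇒  CG² = 1296/35·(1/36)² = 1/35
CG = +√(1/35) = +0.169031

+0.169031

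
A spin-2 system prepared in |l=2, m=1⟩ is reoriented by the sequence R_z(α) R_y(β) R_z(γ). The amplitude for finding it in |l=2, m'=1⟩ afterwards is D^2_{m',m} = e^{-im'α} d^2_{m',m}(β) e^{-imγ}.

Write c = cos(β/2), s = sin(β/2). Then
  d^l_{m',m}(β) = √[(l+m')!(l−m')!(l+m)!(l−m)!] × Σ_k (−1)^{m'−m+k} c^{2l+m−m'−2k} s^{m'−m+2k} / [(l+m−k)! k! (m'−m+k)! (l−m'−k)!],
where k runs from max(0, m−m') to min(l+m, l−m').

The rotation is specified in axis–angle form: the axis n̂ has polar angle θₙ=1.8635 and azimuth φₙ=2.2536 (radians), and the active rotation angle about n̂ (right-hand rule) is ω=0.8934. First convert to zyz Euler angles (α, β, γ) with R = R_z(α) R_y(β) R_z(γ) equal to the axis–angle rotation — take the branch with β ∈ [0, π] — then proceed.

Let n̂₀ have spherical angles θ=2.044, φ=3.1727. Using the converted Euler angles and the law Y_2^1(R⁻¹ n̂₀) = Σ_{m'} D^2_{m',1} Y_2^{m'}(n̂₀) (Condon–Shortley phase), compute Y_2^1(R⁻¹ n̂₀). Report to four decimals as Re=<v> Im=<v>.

Re=-0.2961 Im=0.1208

Axis–angle → zyz. n̂ = (sinθₙcosφₙ, sinθₙsinφₙ, cosθₙ) = (-0.604134, +0.742810, -0.288542), ω = 0.8934.
R = I cosω + sinω [n̂]ₓ + (1−cosω) n̂n̂ᵀ gives
  R = [+0.762988, +0.057343, +0.643864; -0.392325, +0.832704, +0.390750; -0.513741, -0.550741, +0.657840]
β = atan2(√(R₁₃²+R₂₃²), R₃₃) = 0.852848; α = atan2(R₂₃, R₁₃) mod 2π = 0.545465; γ = atan2(R₃₂, −R₃₁) mod 2π = 5.463043
Need the full column D^2_{m',1} for m'=−2..2 at α=0.5455, β=0.8528, γ=5.4630.
cos(β/2)=0.910451, sin(β/2)=0.413618
d^2_{-2,1}: single k=3 term ⇒ +0.128850;  D = -0.043003+0.121462i
d^2_{-1,1}: k∈[2..3] ⇒ +0.425434 -0.029268 = +0.396166;  D = +0.080720+0.387856i
d^2_{0,1}: k∈[1..2] ⇒ +0.764617 -0.157808 = +0.606809;  D = +0.413915+0.443725i
d^2_{1,1}: k∈[0..1] ⇒ +0.687109 -0.425434 = +0.261674;  D = +0.251865+0.070976i
d^2_{2,1}: single k=0 term ⇒ -0.624307;  D = -0.601558+0.166996i
Y_2^{m'}(θ=2.044,φ=3.1727) and Σ D·Y over m':
  (-0.0430+0.1215i)·(+0.3055-0.0190i)  (+0.0807+0.3879i)·(+0.3132-0.0097i)  (+0.4139+0.4437i)·(-0.1189+0.0000i)  (+0.2519+0.0710i)·(-0.3132-0.0097i)  (-0.6016+0.1670i)·(+0.3055+0.0190i)
Y_2^1(R⁻¹ n̂) = -0.296090+0.120753i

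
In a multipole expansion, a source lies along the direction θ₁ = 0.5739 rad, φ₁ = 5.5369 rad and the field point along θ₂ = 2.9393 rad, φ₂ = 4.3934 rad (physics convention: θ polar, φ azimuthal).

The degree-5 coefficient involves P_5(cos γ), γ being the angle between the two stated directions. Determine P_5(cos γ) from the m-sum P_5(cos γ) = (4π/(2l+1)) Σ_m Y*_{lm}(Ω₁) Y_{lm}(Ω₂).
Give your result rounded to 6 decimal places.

Addition theorem: P_5(cos γ) = (4π/11) Σ_m Y*_{lm}(Ω₁) Y_{lm}(Ω₂), m = −5…5:
  m=-5: Y*=(-0.018193, 0.012177)  Y=(-0.000152, -0.000004)  product (0.000003, -0.000002)
  m=-4: Y*=(-0.105777, -0.016685)  Y=(-0.000681, -0.002242)  product (0.000035, 0.000248)
  m=-3: Y*=(-0.183374, -0.232383)  Y=(0.017515, -0.012342)  product (-0.006080, -0.001807)
  m=-2: Y*=(0.036577, -0.466631)  Y=(0.101152, 0.074995)  product (0.038695, -0.044457)
  m=-1: Y*=(0.200617, -0.185507)  Y=(-0.139325, 0.421854)  product (0.050306, 0.110477)
  m=+0: Y*=(-0.297859, -0.000000)  Y=(-0.669303, 0.000000)  product (0.199358, 0.000000)
  m=+1: Y*=(-0.200617, -0.185507)  Y=(0.139325, 0.421854)  product (0.050306, -0.110477)
  m=+2: Y*=(0.036577, 0.466631)  Y=(0.101152, -0.074995)  product (0.038695, 0.044457)
  m=+3: Y*=(0.183374, -0.232383)  Y=(-0.017515, -0.012342)  product (-0.006080, 0.001807)
  m=+4: Y*=(-0.105777, 0.016685)  Y=(-0.000681, 0.002242)  product (0.000035, -0.000248)
  m=+5: Y*=(0.018193, 0.012177)  Y=(0.000152, -0.000004)  product (0.000003, 0.000002)
Total Σ_m = (0.365274, -0.000000). Multiply by 1.142397: (0.417288, -0.000000). P_5(cos γ) = 0.417288

0.417288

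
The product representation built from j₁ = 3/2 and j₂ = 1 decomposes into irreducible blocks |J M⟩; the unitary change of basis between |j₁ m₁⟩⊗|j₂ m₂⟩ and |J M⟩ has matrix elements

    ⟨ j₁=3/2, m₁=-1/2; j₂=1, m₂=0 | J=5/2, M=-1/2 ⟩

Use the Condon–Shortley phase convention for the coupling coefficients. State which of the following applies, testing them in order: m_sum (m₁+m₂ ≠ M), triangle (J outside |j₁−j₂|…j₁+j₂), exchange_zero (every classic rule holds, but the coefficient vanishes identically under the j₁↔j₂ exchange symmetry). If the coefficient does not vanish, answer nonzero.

nonzero

m-sum: m₁+m₂ = -1/2+0 = -1/2, M = -1/2  ✓
triangle: |j₁−j₂| = 1/2 ≤ J = 5/2 ≤ j₁+j₂ = 5/2  ✓
exchange: j₁≠j₂ or m₁≠m₂ — the exchange symmetry imposes no constraint here
value check: CG = +√(3/5) = +0.774597 ≠ 0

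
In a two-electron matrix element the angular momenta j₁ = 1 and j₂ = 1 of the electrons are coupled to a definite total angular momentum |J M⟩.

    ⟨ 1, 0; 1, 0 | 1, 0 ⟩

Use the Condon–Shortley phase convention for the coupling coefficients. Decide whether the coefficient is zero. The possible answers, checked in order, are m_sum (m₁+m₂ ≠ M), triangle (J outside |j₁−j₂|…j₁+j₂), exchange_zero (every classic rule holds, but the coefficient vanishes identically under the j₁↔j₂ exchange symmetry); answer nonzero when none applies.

m-sum: m₁+m₂ = 0+0 = 0, M = 0  ✓
triangle: |j₁−j₂| = 0 ≤ J = 1 ≤ j₁+j₂ = 2  ✓
exchange: j₁=j₂ and m₁=m₂, and (−1)^(j₁+j₂−J) = (−1)^1 = −1 forces ⟨j₁m₁;j₂m₂|JM⟩ = −⟨j₂m₂;j₁m₁|JM⟩ = −⟨j₁m₁;j₂m₂|JM⟩ ⇒ the coefficient vanishes identically
Racah sum check: Σ_k collapses to 0 ⇒ CG = 0

exchange_zero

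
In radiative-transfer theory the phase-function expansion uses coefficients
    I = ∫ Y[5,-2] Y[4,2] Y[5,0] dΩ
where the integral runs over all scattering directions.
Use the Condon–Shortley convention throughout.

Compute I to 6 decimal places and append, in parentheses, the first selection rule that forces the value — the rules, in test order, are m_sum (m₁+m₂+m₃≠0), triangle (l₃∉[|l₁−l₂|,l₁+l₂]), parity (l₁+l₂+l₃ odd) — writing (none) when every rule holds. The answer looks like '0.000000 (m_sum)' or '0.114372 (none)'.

m-sum 0 ✓  L=14 even ✓  1≤5≤9 ✓
Π(2lᵢ+1) = 11×9×11 = 1089
triangle coeff Δ(5,4,5) = 1/3153150
Σ_t [0,4]: t=0:+1/69120 t=1:−1/1728 t=2:+1/576 t=3:−1/1728 t=4:+1/69120 = 7/11520
(3j)²=2/143 [(5 4 5; 0 0 0)], sign=-1
Σ_t [2,4]: t=2:+1/11520 t=3:−1/1728 t=4:+1/3456 = -7/34560
(3j)²=7/858 [(5 4 5; -2 2 0)], sign=+1
⇒ 4πI² = 21/169
I = (-1)√(21/169/(4π)) = -0.09944006
No selection rule forces the value: the integral is nonzero (none).

-0.099440 (none)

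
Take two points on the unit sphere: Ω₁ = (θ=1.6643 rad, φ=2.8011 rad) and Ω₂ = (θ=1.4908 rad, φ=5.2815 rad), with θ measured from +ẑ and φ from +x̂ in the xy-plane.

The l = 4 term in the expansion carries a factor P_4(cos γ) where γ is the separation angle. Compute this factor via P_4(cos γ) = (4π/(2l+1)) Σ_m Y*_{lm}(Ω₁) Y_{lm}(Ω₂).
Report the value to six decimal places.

Term-by-term m-sum for l=4 (normalisation 4π/9 = 1.396263):
  [-4]  conj(Y_{4,-4})(Ω₁) = (0.090149, -0.425404) ; Y_{4,-4}(Ω₂) = (-0.283341, -0.332564) ; Δ = (-0.167017, 0.090554)
  [-3]  conj(Y_{4,-3})(Ω₁) = (0.060220, -0.098372) ; Y_{4,-3}(Ω₂) = (-0.098144, 0.013484) ; Δ = (-0.004584, 0.010467)
  [-2]  conj(Y_{4,-2})(Ω₁) = (-0.241921, 0.196027) ; Y_{4,-2}(Ω₂) = (0.133111, -0.288281) ; Δ = (0.024308, 0.095835)
  [-1]  conj(Y_{4,-1})(Ω₁) = (-0.121830, 0.043163) ; Y_{4,-1}(Ω₂) = (-0.060014, -0.093814) ; Δ = (0.011361, 0.008839)
  [+0]  conj(Y_{4,0})(Ω₁) = (0.289972, -0.000000) ; Y_{4,0}(Ω₂) = (0.297242, 0.000000) ; Δ = (0.086192, 0.000000)
  [+1]  conj(Y_{4,1})(Ω₁) = (0.121830, 0.043163) ; Y_{4,1}(Ω₂) = (0.060014, -0.093814) ; Δ = (0.011361, -0.008839)
  [+2]  conj(Y_{4,2})(Ω₁) = (-0.241921, -0.196027) ; Y_{4,2}(Ω₂) = (0.133111, 0.288281) ; Δ = (0.024308, -0.095835)
  [+3]  conj(Y_{4,3})(Ω₁) = (-0.060220, -0.098372) ; Y_{4,3}(Ω₂) = (0.098144, 0.013484) ; Δ = (-0.004584, -0.010467)
  [+4]  conj(Y_{4,4})(Ω₁) = (0.090149, 0.425404) ; Y_{4,4}(Ω₂) = (-0.283341, 0.332564) ; Δ = (-0.167017, -0.090554)
Accumulated sum (-0.185671, -0.000000); after 4π/(2l+1) scaling, (-0.259245, -0.000000) ⇒ P_4 = -0.259245

-0.259245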